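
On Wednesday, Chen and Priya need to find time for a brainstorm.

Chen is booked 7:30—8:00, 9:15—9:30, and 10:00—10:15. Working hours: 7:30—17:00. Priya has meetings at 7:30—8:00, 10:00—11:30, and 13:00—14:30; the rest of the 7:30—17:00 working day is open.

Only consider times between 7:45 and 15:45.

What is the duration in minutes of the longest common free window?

90 minutes

Chen free within 07:30–17:00: 08:00–09:15, 09:30–10:00, 10:15–17:00.
Priya free within 07:30–17:00: 08:00–10:00, 11:30–13:00, 14:30–17:00.
Chen ∩ Priya: 08:00–09:15, 09:30–10:00, 11:30–13:00, 14:30–17:00.
Restricted to 07:45–15:45: 08:00–09:15, 09:30–10:00, 11:30–13:00, 14:30–15:45.
Common window lengths: 75, 30, 90, 75 min; longest is 90.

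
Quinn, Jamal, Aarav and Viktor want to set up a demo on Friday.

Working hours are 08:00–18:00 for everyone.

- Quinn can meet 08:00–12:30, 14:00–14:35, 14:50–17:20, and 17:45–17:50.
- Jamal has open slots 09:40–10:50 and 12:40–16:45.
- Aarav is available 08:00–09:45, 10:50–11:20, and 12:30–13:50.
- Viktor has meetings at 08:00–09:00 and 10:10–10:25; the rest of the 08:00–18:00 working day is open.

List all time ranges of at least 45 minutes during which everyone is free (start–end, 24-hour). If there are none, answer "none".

none

Viktor free within 08:00–18:00: 09:00–10:10, 10:25–18:00.
Quinn ∩ Jamal: 09:40–10:50, 14:00–14:35, 14:50–16:45.
Quinn ∩ Jamal ∩ Aarav: 09:40–09:45.
Quinn ∩ Jamal ∩ Aarav ∩ Viktor: 09:40–09:45.
Windows ≥ 45 min: (none).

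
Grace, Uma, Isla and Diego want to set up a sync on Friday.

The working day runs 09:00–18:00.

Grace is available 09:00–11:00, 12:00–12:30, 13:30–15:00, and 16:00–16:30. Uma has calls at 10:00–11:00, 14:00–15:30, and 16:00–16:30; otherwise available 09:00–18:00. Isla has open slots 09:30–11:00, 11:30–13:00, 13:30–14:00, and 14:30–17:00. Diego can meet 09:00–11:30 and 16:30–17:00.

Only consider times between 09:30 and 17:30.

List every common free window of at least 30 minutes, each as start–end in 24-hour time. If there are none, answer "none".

Uma free within 09:00–18:00: 09:00–10:00, 11:00–14:00, 15:30–16:00, 16:30–18:00.
Grace ∩ Uma: 09:00–10:00, 12:00–12:30, 13:30–14:00.
Grace ∩ Uma ∩ Isla: 09:30–10:00, 12:00–12:30, 13:30–14:00.
Grace ∩ Uma ∩ Isla ∩ Diego: 09:30–10:00.
Restricted to 09:30–17:30: 09:30–10:00.
Windows ≥ 30 min: 09:30–10:00.

09:30–10:00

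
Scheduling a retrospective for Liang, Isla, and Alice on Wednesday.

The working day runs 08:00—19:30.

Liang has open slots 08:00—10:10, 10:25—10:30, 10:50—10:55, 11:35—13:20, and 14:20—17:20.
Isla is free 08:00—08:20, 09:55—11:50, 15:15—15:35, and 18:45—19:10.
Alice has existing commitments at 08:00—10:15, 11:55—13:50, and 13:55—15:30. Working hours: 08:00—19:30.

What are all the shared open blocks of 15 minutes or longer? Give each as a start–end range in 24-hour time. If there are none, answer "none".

Alice free within 08:00–19:30: 10:15–11:55, 13:50–13:55, 15:30–19:30.
Liang ∩ Isla: 08:00–08:20, 09:55–10:10, 10:25–10:30, 10:50–10:55, 11:35–11:50, 15:15–15:35.
Liang ∩ Isla ∩ Alice: 10:25–10:30, 10:50–10:55, 11:35–11:50, 15:30–15:35.
Windows ≥ 15 min: 11:35–11:50.

11:35–11:50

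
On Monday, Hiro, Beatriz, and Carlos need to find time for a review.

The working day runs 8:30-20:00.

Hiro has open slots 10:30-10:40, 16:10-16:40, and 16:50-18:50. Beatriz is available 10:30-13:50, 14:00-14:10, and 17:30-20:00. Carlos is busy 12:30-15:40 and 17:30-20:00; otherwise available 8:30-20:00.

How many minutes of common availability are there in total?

10 minutes

Carlos free within 08:30–20:00: 08:30–12:30, 15:40–17:30.
Hiro ∩ Beatriz: 10:30–10:40, 17:30–18:50.
Hiro ∩ Beatriz ∩ Carlos: 10:30–10:40.
Total common minutes: 10.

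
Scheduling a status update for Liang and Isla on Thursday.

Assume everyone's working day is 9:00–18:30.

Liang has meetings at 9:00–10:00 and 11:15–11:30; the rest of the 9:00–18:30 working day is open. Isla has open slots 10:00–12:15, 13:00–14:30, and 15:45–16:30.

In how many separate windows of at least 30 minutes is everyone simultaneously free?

Liang free within 09:00–18:30: 10:00–11:15, 11:30–18:30.
Liang ∩ Isla: 10:00–11:15, 11:30–12:15, 13:00–14:30, 15:45–16:30.
Windows ≥ 30 min: 10:00–11:15, 11:30–12:15, 13:00–14:30, 15:45–16:30.
That's 4 windows.

4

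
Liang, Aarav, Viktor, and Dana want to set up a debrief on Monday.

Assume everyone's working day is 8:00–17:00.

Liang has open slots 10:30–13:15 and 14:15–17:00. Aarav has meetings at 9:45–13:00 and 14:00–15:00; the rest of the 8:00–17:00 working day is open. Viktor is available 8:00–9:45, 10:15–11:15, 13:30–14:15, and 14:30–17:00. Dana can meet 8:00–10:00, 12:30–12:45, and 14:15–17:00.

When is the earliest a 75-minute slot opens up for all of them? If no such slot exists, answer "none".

Aarav free within 08:00–17:00: 08:00–09:45, 13:00–14:00, 15:00–17:00.
Liang ∩ Aarav: 13:00–13:15, 15:00–17:00.
Liang ∩ Aarav ∩ Viktor: 15:00–17:00.
Liang ∩ Aarav ∩ Viktor ∩ Dana: 15:00–17:00.
Windows ≥ 75 min: 15:00–17:00.
Earliest such window starts at 15:00.

15:00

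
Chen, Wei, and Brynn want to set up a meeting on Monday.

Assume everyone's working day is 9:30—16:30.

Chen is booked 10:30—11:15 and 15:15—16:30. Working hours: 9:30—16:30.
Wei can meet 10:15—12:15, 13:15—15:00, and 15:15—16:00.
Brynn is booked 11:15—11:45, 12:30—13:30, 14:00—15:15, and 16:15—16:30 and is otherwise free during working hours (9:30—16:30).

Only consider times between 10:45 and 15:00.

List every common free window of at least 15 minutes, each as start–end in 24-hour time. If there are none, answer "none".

Chen free within 09:30–16:30: 09:30–10:30, 11:15–15:15.
Brynn free within 09:30–16:30: 09:30–11:15, 11:45–12:30, 13:30–14:00, 15:15–16:15.
Chen ∩ Wei: 10:15–10:30, 11:15–12:15, 13:15–15:00.
Chen ∩ Wei ∩ Brynn: 10:15–10:30, 11:45–12:15, 13:30–14:00.
Restricted to 10:45–15:00: 11:45–12:15, 13:30–14:00.
Windows ≥ 15 min: 11:45–12:15, 13:30–14:00.

11:45–12:15, 13:30–14:00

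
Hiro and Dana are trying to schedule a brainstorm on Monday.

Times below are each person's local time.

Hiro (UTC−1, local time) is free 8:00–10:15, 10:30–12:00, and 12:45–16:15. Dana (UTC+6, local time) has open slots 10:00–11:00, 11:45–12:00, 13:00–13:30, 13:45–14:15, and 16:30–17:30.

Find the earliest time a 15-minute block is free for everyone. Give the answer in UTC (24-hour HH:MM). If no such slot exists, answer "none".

10:30

Hiro → UTC: 09:00–11:15, 11:30–13:00, 13:45–17:15.
Dana → UTC: 04:00–05:00, 05:45–06:00, 07:00–07:30, 07:45–08:15, 10:30–11:30.
Hiro ∩ Dana: 10:30–11:15.
Windows ≥ 15 min: 10:30–11:15.
Earliest such window starts at 10:30.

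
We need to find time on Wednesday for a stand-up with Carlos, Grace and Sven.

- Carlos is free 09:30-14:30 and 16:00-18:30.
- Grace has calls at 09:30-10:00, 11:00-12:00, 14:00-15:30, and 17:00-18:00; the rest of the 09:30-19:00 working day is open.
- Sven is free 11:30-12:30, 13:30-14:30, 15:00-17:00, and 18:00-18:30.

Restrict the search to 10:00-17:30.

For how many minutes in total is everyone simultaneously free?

Grace free within 09:30–19:00: 10:00–11:00, 12:00–14:00, 15:30–17:00, 18:00–19:00.
Carlos ∩ Grace: 10:00–11:00, 12:00–14:00, 16:00–17:00, 18:00–18:30.
Carlos ∩ Grace ∩ Sven: 12:00–12:30, 13:30–14:00, 16:00–17:00, 18:00–18:30.
Restricted to 10:00–17:30: 12:00–12:30, 13:30–14:00, 16:00–17:00.
Total common minutes: 30 + 30 + 60 = 120.

120 minutes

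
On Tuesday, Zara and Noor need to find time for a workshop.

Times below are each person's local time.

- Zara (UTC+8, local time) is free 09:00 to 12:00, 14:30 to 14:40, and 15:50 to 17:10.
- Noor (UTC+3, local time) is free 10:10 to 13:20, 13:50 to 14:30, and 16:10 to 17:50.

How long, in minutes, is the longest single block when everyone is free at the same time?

80 minutes

Zara → UTC: 01:00–04:00, 06:30–06:40, 07:50–09:10.
Noor → UTC: 07:10–10:20, 10:50–11:30, 13:10–14:50.
Zara ∩ Noor: 07:50–09:10.
Single common window of 80 minutes.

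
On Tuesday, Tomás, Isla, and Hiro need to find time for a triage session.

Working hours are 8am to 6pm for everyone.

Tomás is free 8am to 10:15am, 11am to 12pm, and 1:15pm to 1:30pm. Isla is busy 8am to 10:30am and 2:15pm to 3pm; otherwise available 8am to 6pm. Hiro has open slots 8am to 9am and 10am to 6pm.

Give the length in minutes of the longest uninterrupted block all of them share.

Isla free within 08:00–18:00: 10:30–14:15, 15:00–18:00.
Tomás ∩ Isla: 11:00–12:00, 13:15–13:30.
Tomás ∩ Isla ∩ Hiro: 11:00–12:00, 13:15–13:30.
Common window lengths: 60, 15 min; longest is 60.

60 minutes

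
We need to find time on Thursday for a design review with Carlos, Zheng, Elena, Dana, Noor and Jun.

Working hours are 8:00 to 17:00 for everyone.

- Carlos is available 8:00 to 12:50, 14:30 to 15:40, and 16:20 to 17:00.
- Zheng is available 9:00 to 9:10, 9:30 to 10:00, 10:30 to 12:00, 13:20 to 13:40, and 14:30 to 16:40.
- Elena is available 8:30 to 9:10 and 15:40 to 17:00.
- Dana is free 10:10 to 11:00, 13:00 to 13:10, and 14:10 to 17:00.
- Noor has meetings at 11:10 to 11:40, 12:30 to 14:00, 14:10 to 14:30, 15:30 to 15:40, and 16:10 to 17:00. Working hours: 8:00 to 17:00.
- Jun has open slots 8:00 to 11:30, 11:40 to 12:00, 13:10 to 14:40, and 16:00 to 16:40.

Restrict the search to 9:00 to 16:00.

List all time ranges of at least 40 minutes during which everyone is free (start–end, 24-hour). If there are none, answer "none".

none

Noor free within 08:00–17:00: 08:00–11:10, 11:40–12:30, 14:00–14:10, 14:30–15:30, 15:40–16:10.
Carlos ∩ Zheng: 09:00–09:10, 09:30–10:00, 10:30–12:00, 14:30–15:40, 16:20–16:40.
Carlos ∩ Zheng ∩ Elena: 09:00–09:10, 16:20–16:40.
Carlos ∩ Zheng ∩ Elena ∩ Dana: 16:20–16:40.
Carlos ∩ Zheng ∩ Elena ∩ Dana ∩ Noor: (none).
Carlos ∩ Zheng ∩ Elena ∩ Dana ∩ Noor ∩ Jun: (none).
Restricted to 09:00–16:00: (none).
Windows ≥ 40 min: (none).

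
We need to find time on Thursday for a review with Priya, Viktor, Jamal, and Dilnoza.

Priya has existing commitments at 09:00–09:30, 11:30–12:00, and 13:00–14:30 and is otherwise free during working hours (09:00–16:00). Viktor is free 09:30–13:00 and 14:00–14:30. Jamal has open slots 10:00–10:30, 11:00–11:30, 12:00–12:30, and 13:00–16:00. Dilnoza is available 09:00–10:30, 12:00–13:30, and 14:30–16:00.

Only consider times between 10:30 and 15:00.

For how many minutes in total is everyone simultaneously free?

30 minutes

Priya free within 09:00–16:00: 09:30–11:30, 12:00–13:00, 14:30–16:00.
Priya ∩ Viktor: 09:30–11:30, 12:00–13:00.
Priya ∩ Viktor ∩ Jamal: 10:00–10:30, 11:00–11:30, 12:00–12:30.
Priya ∩ Viktor ∩ Jamal ∩ Dilnoza: 10:00–10:30, 12:00–12:30.
Restricted to 10:30–15:00: 12:00–12:30.
Total common minutes: 30.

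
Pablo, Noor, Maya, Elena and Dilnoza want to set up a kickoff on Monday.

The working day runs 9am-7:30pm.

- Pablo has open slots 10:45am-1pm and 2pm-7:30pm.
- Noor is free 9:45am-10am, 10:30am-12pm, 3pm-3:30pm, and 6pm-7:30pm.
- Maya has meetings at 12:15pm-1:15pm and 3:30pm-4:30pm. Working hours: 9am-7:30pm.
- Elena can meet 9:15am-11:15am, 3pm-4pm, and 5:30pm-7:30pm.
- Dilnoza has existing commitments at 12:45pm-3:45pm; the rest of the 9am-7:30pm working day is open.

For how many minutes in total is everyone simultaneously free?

Maya free within 09:00–19:30: 09:00–12:15, 13:15–15:30, 16:30–19:30.
Dilnoza free within 09:00–19:30: 09:00–12:45, 15:45–19:30.
Pablo ∩ Noor: 10:45–12:00, 15:00–15:30, 18:00–19:30.
Pablo ∩ Noor ∩ Maya: 10:45–12:00, 15:00–15:30, 18:00–19:30.
Pablo ∩ Noor ∩ Maya ∩ Elena: 10:45–11:15, 15:00–15:30, 18:00–19:30.
Pablo ∩ Noor ∩ Maya ∩ Elena ∩ Dilnoza: 10:45–11:15, 18:00–19:30.
Total common minutes: 30 + 90 = 120.

120 minutes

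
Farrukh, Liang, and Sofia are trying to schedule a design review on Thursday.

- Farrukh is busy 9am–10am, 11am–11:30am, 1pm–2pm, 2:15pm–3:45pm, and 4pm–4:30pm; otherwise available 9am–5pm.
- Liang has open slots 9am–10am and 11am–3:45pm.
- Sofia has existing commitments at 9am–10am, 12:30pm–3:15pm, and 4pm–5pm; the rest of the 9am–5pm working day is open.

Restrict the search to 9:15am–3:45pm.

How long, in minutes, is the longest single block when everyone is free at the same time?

60 minutes

Farrukh free within 09:00–17:00: 10:00–11:00, 11:30–13:00, 14:00–14:15, 15:45–16:00, 16:30–17:00.
Sofia free within 09:00–17:00: 10:00–12:30, 15:15–16:00.
Farrukh ∩ Liang: 11:30–13:00, 14:00–14:15.
Farrukh ∩ Liang ∩ Sofia: 11:30–12:30.
Restricted to 09:15–15:45: 11:30–12:30.
Single common window of 60 minutes.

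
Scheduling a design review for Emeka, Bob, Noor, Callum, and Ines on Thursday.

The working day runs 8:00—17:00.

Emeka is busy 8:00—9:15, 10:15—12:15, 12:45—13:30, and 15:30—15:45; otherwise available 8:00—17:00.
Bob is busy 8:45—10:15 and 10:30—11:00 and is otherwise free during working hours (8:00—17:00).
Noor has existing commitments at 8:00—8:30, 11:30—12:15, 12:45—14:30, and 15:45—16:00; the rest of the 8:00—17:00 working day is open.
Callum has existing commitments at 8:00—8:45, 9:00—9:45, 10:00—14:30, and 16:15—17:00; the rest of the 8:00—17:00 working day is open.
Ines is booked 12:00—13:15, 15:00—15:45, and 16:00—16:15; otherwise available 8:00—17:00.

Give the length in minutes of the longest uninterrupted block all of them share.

30 minutes

Emeka free within 08:00–17:00: 09:15–10:15, 12:15–12:45, 13:30–15:30, 15:45–17:00.
Bob free within 08:00–17:00: 08:00–08:45, 10:15–10:30, 11:00–17:00.
Noor free within 08:00–17:00: 08:30–11:30, 12:15–12:45, 14:30–15:45, 16:00–17:00.
Callum free within 08:00–17:00: 08:45–09:00, 09:45–10:00, 14:30–16:15.
Ines free within 08:00–17:00: 08:00–12:00, 13:15–15:00, 15:45–16:00, 16:15–17:00.
Emeka ∩ Bob: 12:15–12:45, 13:30–15:30, 15:45–17:00.
Emeka ∩ Bob ∩ Noor: 12:15–12:45, 14:30–15:30, 16:00–17:00.
Emeka ∩ Bob ∩ Noor ∩ Callum: 14:30–15:30, 16:00–16:15.
Emeka ∩ Bob ∩ Noor ∩ Callum ∩ Ines: 14:30–15:00.
Single common window of 30 minutes.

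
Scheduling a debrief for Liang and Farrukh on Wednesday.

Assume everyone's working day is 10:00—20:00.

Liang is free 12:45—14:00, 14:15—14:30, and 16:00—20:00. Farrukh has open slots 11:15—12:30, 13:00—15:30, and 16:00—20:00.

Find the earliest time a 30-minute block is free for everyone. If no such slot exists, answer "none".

Liang ∩ Farrukh: 13:00–14:00, 14:15–14:30, 16:00–20:00.
Windows ≥ 30 min: 13:00–14:00, 16:00–20:00.
Earliest such window starts at 13:00.

13:00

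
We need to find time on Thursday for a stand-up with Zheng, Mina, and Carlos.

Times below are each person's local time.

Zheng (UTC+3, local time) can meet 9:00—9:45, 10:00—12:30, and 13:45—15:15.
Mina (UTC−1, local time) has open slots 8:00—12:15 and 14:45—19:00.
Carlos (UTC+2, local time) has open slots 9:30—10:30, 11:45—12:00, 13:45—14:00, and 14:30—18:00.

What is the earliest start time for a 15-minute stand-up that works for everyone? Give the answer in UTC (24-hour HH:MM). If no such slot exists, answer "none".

Zheng → UTC: 06:00–06:45, 07:00–09:30, 10:45–12:15.
Mina → UTC: 09:00–13:15, 15:45–20:00.
Carlos → UTC: 07:30–08:30, 09:45–10:00, 11:45–12:00, 12:30–16:00.
Zheng ∩ Mina: 09:00–09:30, 10:45–12:15.
Zheng ∩ Mina ∩ Carlos: 11:45–12:00.
Windows ≥ 15 min: 11:45–12:00.
Earliest such window starts at 11:45.

11:45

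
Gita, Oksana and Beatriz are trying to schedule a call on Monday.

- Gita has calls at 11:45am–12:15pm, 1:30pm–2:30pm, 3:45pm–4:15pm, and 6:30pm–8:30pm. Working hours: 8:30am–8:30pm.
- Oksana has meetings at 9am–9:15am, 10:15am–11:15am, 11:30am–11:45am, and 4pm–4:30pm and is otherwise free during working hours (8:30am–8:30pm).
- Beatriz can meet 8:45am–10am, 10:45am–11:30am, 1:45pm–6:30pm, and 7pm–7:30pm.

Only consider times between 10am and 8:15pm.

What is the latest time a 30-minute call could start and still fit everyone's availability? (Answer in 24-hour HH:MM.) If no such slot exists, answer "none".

Gita free within 08:30–20:30: 08:30–11:45, 12:15–13:30, 14:30–15:45, 16:15–18:30.
Oksana free within 08:30–20:30: 08:30–09:00, 09:15–10:15, 11:15–11:30, 11:45–16:00, 16:30–20:30.
Gita ∩ Oksana: 08:30–09:00, 09:15–10:15, 11:15–11:30, 12:15–13:30, 14:30–15:45, 16:30–18:30.
Gita ∩ Oksana ∩ Beatriz: 08:45–09:00, 09:15–10:00, 11:15–11:30, 14:30–15:45, 16:30–18:30.
Restricted to 10:00–20:15: 11:15–11:30, 14:30–15:45, 16:30–18:30.
Windows ≥ 30 min: 14:30–15:45, 16:30–18:30.
Latest start in the last window 16:30–18:30 is 18:30 − 30 min = 18:00.

18:00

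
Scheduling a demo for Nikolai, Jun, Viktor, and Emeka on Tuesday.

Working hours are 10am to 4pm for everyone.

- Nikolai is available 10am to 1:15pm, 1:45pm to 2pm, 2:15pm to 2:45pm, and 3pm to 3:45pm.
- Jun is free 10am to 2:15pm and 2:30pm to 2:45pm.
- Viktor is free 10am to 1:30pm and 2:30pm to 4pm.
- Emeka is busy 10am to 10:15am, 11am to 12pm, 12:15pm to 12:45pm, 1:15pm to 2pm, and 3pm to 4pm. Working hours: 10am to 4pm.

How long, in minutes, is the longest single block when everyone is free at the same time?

Emeka free within 10:00–16:00: 10:15–11:00, 12:00–12:15, 12:45–13:15, 14:00–15:00.
Nikolai ∩ Jun: 10:00–13:15, 13:45–14:00, 14:30–14:45.
Nikolai ∩ Jun ∩ Viktor: 10:00–13:15, 14:30–14:45.
Nikolai ∩ Jun ∩ Viktor ∩ Emeka: 10:15–11:00, 12:00–12:15, 12:45–13:15, 14:30–14:45.
Common window lengths: 45, 15, 30, 15 min; longest is 45.

45 minutes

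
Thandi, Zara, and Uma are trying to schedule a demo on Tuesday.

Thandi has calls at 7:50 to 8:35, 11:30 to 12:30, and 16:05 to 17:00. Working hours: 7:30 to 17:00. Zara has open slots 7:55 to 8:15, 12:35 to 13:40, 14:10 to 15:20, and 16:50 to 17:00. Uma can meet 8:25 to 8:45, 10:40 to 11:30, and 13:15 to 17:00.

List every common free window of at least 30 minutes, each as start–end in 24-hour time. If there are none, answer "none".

Thandi free within 07:30–17:00: 07:30–07:50, 08:35–11:30, 12:30–16:05.
Thandi ∩ Zara: 12:35–13:40, 14:10–15:20.
Thandi ∩ Zara ∩ Uma: 13:15–13:40, 14:10–15:20.
Windows ≥ 30 min: 14:10–15:20.

14:10–15:20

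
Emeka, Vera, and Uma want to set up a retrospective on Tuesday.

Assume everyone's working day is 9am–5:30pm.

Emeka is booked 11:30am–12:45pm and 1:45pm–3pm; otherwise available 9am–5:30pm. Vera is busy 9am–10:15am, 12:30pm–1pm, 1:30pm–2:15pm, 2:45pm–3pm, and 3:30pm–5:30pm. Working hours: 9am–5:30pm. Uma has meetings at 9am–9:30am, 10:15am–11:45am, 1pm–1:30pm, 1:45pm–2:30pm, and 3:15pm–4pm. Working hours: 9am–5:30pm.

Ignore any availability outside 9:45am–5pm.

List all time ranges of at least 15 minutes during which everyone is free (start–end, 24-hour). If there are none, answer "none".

Emeka free within 09:00–17:30: 09:00–11:30, 12:45–13:45, 15:00–17:30.
Vera free within 09:00–17:30: 10:15–12:30, 13:00–13:30, 14:15–14:45, 15:00–15:30.
Uma free within 09:00–17:30: 09:30–10:15, 11:45–13:00, 13:30–13:45, 14:30–15:15, 16:00–17:30.
Emeka ∩ Vera: 10:15–11:30, 13:00–13:30, 15:00–15:30.
Emeka ∩ Vera ∩ Uma: 15:00–15:15.
Restricted to 09:45–17:00: 15:00–15:15.
Windows ≥ 15 min: 15:00–15:15.

15:00–15:15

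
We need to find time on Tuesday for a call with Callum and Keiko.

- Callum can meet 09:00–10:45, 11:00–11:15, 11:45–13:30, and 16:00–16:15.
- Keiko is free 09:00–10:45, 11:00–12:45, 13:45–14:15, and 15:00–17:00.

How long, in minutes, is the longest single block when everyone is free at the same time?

105 minutes

Callum ∩ Keiko: 09:00–10:45, 11:00–11:15, 11:45–12:45, 16:00–16:15.
Common window lengths: 105, 15, 60, 15 min; longest is 105.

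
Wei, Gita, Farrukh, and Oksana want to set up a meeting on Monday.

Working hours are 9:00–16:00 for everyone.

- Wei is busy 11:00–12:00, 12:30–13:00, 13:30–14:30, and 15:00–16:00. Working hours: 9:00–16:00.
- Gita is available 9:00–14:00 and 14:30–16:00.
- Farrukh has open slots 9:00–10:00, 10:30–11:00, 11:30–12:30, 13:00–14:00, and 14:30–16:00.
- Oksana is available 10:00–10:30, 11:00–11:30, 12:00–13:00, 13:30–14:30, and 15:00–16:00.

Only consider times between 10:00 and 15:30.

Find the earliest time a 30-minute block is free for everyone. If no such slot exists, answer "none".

Wei free within 09:00–16:00: 09:00–11:00, 12:00–12:30, 13:00–13:30, 14:30–15:00.
Wei ∩ Gita: 09:00–11:00, 12:00–12:30, 13:00–13:30, 14:30–15:00.
Wei ∩ Gita ∩ Farrukh: 09:00–10:00, 10:30–11:00, 12:00–12:30, 13:00–13:30, 14:30–15:00.
Wei ∩ Gita ∩ Farrukh ∩ Oksana: 12:00–12:30.
Restricted to 10:00–15:30: 12:00–12:30.
Windows ≥ 30 min: 12:00–12:30.
Earliest such window starts at 12:00.

12:00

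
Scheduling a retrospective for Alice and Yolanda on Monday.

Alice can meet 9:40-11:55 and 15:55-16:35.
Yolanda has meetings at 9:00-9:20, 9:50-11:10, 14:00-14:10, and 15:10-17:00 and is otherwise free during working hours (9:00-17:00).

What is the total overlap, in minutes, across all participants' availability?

Yolanda free within 09:00–17:00: 09:20–09:50, 11:10–14:00, 14:10–15:10.
Alice ∩ Yolanda: 09:40–09:50, 11:10–11:55.
Total common minutes: 10 + 45 = 55.

55 minutes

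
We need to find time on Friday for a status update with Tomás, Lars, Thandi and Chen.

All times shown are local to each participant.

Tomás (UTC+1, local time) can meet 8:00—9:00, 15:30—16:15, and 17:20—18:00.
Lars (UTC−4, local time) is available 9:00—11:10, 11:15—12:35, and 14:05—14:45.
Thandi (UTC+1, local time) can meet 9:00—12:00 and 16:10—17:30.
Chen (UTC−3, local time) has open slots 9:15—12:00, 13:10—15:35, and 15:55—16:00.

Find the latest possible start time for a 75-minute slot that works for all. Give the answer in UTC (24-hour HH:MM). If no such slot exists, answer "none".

Tomás → UTC: 07:00–08:00, 14:30–15:15, 16:20–17:00.
Lars → UTC: 13:00–15:10, 15:15–16:35, 18:05–18:45.
Thandi → UTC: 08:00–11:00, 15:10–16:30.
Chen → UTC: 12:15–15:00, 16:10–18:35, 18:55–19:00.
Tomás ∩ Lars: 14:30–15:10, 16:20–16:35.
Tomás ∩ Lars ∩ Thandi: 16:20–16:30.
Tomás ∩ Lars ∩ Thandi ∩ Chen: 16:20–16:30.
Windows ≥ 75 min: (none).

none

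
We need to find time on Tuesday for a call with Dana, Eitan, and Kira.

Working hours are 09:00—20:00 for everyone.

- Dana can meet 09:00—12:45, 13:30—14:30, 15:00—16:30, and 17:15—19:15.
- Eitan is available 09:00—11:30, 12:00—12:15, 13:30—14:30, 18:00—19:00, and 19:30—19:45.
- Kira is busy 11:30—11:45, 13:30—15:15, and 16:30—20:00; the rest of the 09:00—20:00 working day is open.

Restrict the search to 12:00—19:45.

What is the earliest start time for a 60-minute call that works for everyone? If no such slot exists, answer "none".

Kira free within 09:00–20:00: 09:00–11:30, 11:45–13:30, 15:15–16:30.
Dana ∩ Eitan: 09:00–11:30, 12:00–12:15, 13:30–14:30, 18:00–19:00.
Dana ∩ Eitan ∩ Kira: 09:00–11:30, 12:00–12:15.
Restricted to 12:00–19:45: 12:00–12:15.
Windows ≥ 60 min: (none).

none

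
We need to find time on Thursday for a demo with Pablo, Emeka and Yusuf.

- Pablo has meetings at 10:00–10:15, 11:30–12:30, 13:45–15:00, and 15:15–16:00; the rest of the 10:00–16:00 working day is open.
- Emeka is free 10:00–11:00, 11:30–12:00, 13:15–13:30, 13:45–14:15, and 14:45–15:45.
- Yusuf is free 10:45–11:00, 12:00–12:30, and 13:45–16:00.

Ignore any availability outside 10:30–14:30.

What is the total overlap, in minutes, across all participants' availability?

Pablo free within 10:00–16:00: 10:15–11:30, 12:30–13:45, 15:00–15:15.
Pablo ∩ Emeka: 10:15–11:00, 13:15–13:30, 15:00–15:15.
Pablo ∩ Emeka ∩ Yusuf: 10:45–11:00, 15:00–15:15.
Restricted to 10:30–14:30: 10:45–11:00.
Total common minutes: 15.

15 minutes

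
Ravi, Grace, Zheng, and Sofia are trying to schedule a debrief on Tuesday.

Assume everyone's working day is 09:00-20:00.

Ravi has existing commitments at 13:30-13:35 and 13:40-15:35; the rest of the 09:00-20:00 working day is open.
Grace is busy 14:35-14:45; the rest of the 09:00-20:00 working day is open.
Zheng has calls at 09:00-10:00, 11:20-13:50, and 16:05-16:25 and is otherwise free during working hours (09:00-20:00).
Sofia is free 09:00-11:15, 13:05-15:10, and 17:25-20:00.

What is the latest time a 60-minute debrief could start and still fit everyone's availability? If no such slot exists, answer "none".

19:00

Ravi free within 09:00–20:00: 09:00–13:30, 13:35–13:40, 15:35–20:00.
Grace free within 09:00–20:00: 09:00–14:35, 14:45–20:00.
Zheng free within 09:00–20:00: 10:00–11:20, 13:50–16:05, 16:25–20:00.
Ravi ∩ Grace: 09:00–13:30, 13:35–13:40, 15:35–20:00.
Ravi ∩ Grace ∩ Zheng: 10:00–11:20, 15:35–16:05, 16:25–20:00.
Ravi ∩ Grace ∩ Zheng ∩ Sofia: 10:00–11:15, 17:25–20:00.
Windows ≥ 60 min: 10:00–11:15, 17:25–20:00.
Latest start in the last window 17:25–20:00 is 20:00 − 60 min = 19:00.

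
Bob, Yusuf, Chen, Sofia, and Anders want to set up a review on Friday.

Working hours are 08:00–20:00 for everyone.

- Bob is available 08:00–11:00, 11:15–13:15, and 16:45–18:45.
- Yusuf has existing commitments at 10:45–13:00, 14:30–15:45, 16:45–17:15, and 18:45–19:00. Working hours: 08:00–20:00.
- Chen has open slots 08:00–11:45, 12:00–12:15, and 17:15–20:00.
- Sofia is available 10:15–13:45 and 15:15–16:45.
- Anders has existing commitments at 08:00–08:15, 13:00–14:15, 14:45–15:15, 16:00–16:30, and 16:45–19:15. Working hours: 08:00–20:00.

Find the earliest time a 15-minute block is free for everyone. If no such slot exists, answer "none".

10:15

Yusuf free within 08:00–20:00: 08:00–10:45, 13:00–14:30, 15:45–16:45, 17:15–18:45, 19:00–20:00.
Anders free within 08:00–20:00: 08:15–13:00, 14:15–14:45, 15:15–16:00, 16:30–16:45, 19:15–20:00.
Bob ∩ Yusuf: 08:00–10:45, 13:00–13:15, 17:15–18:45.
Bob ∩ Yusuf ∩ Chen: 08:00–10:45, 17:15–18:45.
Bob ∩ Yusuf ∩ Chen ∩ Sofia: 10:15–10:45.
Bob ∩ Yusuf ∩ Chen ∩ Sofia ∩ Anders: 10:15–10:45.
Windows ≥ 15 min: 10:15–10:45.
Earliest such window starts at 10:15.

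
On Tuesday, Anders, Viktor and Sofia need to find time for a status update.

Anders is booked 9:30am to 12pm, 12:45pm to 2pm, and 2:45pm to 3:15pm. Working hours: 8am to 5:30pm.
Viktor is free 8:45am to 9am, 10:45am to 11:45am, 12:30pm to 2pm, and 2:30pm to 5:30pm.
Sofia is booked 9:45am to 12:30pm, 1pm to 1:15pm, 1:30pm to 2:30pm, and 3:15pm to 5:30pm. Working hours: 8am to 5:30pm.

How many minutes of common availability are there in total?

45 minutes

Anders free within 08:00–17:30: 08:00–09:30, 12:00–12:45, 14:00–14:45, 15:15–17:30.
Sofia free within 08:00–17:30: 08:00–09:45, 12:30–13:00, 13:15–13:30, 14:30–15:15.
Anders ∩ Viktor: 08:45–09:00, 12:30–12:45, 14:30–14:45, 15:15–17:30.
Anders ∩ Viktor ∩ Sofia: 08:45–09:00, 12:30–12:45, 14:30–14:45.
Total common minutes: 15 + 15 + 15 = 45.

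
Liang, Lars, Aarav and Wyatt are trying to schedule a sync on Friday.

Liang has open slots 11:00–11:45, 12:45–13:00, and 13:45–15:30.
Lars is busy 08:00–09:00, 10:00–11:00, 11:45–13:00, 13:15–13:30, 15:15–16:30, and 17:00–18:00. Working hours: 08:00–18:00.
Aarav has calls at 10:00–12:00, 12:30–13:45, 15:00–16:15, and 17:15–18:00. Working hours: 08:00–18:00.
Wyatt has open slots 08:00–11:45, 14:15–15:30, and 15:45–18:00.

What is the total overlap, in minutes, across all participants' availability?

Lars free within 08:00–18:00: 09:00–10:00, 11:00–11:45, 13:00–13:15, 13:30–15:15, 16:30–17:00.
Aarav free within 08:00–18:00: 08:00–10:00, 12:00–12:30, 13:45–15:00, 16:15–17:15.
Liang ∩ Lars: 11:00–11:45, 13:45–15:15.
Liang ∩ Lars ∩ Aarav: 13:45–15:00.
Liang ∩ Lars ∩ Aarav ∩ Wyatt: 14:15–15:00.
Total common minutes: 45.

45 minutes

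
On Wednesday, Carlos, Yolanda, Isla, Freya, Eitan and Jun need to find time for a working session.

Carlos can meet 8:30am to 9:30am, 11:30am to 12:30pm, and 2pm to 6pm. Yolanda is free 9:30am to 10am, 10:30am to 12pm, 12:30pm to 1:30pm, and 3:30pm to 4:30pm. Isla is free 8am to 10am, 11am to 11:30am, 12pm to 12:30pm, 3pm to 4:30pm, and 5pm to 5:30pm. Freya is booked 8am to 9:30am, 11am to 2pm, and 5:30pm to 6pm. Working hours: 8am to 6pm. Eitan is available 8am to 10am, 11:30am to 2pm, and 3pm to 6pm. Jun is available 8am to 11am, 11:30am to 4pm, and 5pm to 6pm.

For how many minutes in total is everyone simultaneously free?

Freya free within 08:00–18:00: 09:30–11:00, 14:00–17:30.
Carlos ∩ Yolanda: 11:30–12:00, 15:30–16:30.
Carlos ∩ Yolanda ∩ Isla: 15:30–16:30.
Carlos ∩ Yolanda ∩ Isla ∩ Freya: 15:30–16:30.
Carlos ∩ Yolanda ∩ Isla ∩ Freya ∩ Eitan: 15:30–16:30.
Carlos ∩ Yolanda ∩ Isla ∩ Freya ∩ Eitan ∩ Jun: 15:30–16:00.
Total common minutes: 30.

30 minutes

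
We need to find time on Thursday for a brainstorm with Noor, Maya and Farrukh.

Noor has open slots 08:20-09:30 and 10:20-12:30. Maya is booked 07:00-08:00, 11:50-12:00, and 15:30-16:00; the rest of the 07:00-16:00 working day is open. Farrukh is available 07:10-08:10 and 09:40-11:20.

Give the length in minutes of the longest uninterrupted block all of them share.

Maya free within 07:00–16:00: 08:00–11:50, 12:00–15:30.
Noor ∩ Maya: 08:20–09:30, 10:20–11:50, 12:00–12:30.
Noor ∩ Maya ∩ Farrukh: 10:20–11:20.
Single common window of 60 minutes.

60 minutes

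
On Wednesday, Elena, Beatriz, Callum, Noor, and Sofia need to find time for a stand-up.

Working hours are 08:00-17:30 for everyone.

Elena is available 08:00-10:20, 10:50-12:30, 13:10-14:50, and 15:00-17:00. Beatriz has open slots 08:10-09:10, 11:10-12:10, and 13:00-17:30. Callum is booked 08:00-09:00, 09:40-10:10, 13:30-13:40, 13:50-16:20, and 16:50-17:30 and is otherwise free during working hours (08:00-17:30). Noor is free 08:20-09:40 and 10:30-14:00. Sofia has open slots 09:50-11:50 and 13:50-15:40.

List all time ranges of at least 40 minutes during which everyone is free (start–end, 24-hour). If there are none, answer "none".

11:10–11:50

Callum free within 08:00–17:30: 09:00–09:40, 10:10–13:30, 13:40–13:50, 16:20–16:50.
Elena ∩ Beatriz: 08:10–09:10, 11:10–12:10, 13:10–14:50, 15:00–17:00.
Elena ∩ Beatriz ∩ Callum: 09:00–09:10, 11:10–12:10, 13:10–13:30, 13:40–13:50, 16:20–16:50.
Elena ∩ Beatriz ∩ Callum ∩ Noor: 09:00–09:10, 11:10–12:10, 13:10–13:30, 13:40–13:50.
Elena ∩ Beatriz ∩ Callum ∩ Noor ∩ Sofia: 11:10–11:50.
Windows ≥ 40 min: 11:10–11:50.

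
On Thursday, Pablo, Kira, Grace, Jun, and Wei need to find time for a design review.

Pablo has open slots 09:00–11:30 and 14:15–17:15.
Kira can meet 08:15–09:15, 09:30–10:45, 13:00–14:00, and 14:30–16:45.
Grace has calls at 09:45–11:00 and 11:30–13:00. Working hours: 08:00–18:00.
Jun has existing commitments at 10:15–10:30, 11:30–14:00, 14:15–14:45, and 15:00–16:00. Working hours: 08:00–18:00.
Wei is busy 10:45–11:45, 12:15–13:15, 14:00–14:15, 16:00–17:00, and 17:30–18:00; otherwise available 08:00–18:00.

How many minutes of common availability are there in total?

45 minutes

Grace free within 08:00–18:00: 08:00–09:45, 11:00–11:30, 13:00–18:00.
Jun free within 08:00–18:00: 08:00–10:15, 10:30–11:30, 14:00–14:15, 14:45–15:00, 16:00–18:00.
Wei free within 08:00–18:00: 08:00–10:45, 11:45–12:15, 13:15–14:00, 14:15–16:00, 17:00–17:30.
Pablo ∩ Kira: 09:00–09:15, 09:30–10:45, 14:30–16:45.
Pablo ∩ Kira ∩ Grace: 09:00–09:15, 09:30–09:45, 14:30–16:45.
Pablo ∩ Kira ∩ Grace ∩ Jun: 09:00–09:15, 09:30–09:45, 14:45–15:00, 16:00–16:45.
Pablo ∩ Kira ∩ Grace ∩ Jun ∩ Wei: 09:00–09:15, 09:30–09:45, 14:45–15:00.
Total common minutes: 15 + 15 + 15 = 45.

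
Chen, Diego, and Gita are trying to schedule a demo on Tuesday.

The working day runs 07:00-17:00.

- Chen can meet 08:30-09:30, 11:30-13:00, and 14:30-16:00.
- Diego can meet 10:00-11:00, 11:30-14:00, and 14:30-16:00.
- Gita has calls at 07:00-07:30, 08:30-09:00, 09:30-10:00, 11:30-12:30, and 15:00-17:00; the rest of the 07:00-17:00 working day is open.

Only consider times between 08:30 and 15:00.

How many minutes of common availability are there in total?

60 minutes

Gita free within 07:00–17:00: 07:30–08:30, 09:00–09:30, 10:00–11:30, 12:30–15:00.
Chen ∩ Diego: 11:30–13:00, 14:30–16:00.
Chen ∩ Diego ∩ Gita: 12:30–13:00, 14:30–15:00.
Restricted to 08:30–15:00: 12:30–13:00, 14:30–15:00.
Total common minutes: 30 + 30 = 60.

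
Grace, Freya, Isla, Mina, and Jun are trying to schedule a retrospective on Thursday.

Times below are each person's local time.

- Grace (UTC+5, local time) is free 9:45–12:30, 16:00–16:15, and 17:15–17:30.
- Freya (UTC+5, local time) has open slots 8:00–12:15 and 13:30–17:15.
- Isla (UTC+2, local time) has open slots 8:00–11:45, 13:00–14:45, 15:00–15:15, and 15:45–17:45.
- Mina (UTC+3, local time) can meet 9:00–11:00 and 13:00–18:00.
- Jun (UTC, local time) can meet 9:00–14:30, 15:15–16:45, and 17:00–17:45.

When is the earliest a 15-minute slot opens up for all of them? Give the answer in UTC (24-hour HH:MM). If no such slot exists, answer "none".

11:00

Grace → UTC: 04:45–07:30, 11:00–11:15, 12:15–12:30.
Freya → UTC: 03:00–07:15, 08:30–12:15.
Isla → UTC: 06:00–09:45, 11:00–12:45, 13:00–13:15, 13:45–15:45.
Mina → UTC: 06:00–08:00, 10:00–15:00.
Jun → UTC: 09:00–14:30, 15:15–16:45, 17:00–17:45.
Grace ∩ Freya: 04:45–07:15, 11:00–11:15.
Grace ∩ Freya ∩ Isla: 06:00–07:15, 11:00–11:15.
Grace ∩ Freya ∩ Isla ∩ Mina: 06:00–07:15, 11:00–11:15.
Grace ∩ Freya ∩ Isla ∩ Mina ∩ Jun: 11:00–11:15.
Windows ≥ 15 min: 11:00–11:15.
Earliest such window starts at 11:00.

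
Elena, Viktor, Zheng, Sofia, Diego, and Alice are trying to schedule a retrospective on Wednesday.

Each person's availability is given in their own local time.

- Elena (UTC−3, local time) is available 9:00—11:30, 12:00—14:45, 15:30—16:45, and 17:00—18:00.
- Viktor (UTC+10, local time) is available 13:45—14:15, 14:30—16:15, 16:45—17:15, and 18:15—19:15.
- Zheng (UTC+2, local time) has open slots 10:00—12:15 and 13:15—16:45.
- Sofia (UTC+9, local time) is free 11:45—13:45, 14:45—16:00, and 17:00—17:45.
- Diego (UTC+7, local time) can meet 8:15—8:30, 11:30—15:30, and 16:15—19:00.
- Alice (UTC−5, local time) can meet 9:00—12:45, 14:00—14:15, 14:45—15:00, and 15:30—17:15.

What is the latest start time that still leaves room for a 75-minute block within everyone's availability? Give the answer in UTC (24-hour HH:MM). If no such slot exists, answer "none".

Elena → UTC: 12:00–14:30, 15:00–17:45, 18:30–19:45, 20:00–21:00.
Viktor → UTC: 03:45–04:15, 04:30–06:15, 06:45–07:15, 08:15–09:15.
Zheng → UTC: 08:00–10:15, 11:15–14:45.
Sofia → UTC: 02:45–04:45, 05:45–07:00, 08:00–08:45.
Diego → UTC: 01:15–01:30, 04:30–08:30, 09:15–12:00.
Alice → UTC: 14:00–17:45, 19:00–19:15, 19:45–20:00, 20:30–22:15.
Elena ∩ Viktor: (none).
Elena ∩ Viktor ∩ Zheng: (none).
Elena ∩ Viktor ∩ Zheng ∩ Sofia: (none).
Elena ∩ Viktor ∩ Zheng ∩ Sofia ∩ Diego: (none).
Elena ∩ Viktor ∩ Zheng ∩ Sofia ∩ Diego ∩ Alice: (none).
Windows ≥ 75 min: (none).

none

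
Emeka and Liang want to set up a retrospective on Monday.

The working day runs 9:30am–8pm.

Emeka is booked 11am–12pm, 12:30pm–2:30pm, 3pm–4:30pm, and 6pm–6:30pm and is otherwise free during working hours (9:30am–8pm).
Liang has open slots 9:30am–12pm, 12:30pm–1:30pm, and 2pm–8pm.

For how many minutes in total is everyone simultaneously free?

Emeka free within 09:30–20:00: 09:30–11:00, 12:00–12:30, 14:30–15:00, 16:30–18:00, 18:30–20:00.
Emeka ∩ Liang: 09:30–11:00, 14:30–15:00, 16:30–18:00, 18:30–20:00.
Total common minutes: 90 + 30 + 90 + 90 = 300.

300 minutes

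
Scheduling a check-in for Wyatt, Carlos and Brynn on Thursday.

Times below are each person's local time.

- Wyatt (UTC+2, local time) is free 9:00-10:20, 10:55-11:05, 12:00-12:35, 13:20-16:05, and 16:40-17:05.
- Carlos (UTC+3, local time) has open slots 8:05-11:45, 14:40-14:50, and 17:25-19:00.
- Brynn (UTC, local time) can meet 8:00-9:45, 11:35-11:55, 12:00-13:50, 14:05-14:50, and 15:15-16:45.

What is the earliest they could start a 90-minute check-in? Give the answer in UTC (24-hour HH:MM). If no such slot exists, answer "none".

Wyatt → UTC: 07:00–08:20, 08:55–09:05, 10:00–10:35, 11:20–14:05, 14:40–15:05.
Carlos → UTC: 05:05–08:45, 11:40–11:50, 14:25–16:00.
Brynn → UTC: 08:00–09:45, 11:35–11:55, 12:00–13:50, 14:05–14:50, 15:15–16:45.
Wyatt ∩ Carlos: 07:00–08:20, 11:40–11:50, 14:40–15:05.
Wyatt ∩ Carlos ∩ Brynn: 08:00–08:20, 11:40–11:50, 14:40–14:50.
Windows ≥ 90 min: (none).

none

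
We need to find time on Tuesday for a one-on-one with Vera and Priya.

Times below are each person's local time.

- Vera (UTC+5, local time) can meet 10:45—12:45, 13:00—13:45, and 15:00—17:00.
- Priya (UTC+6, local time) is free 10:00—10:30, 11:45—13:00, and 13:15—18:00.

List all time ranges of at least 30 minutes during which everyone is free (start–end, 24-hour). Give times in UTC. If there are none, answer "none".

Vera → UTC: 05:45–07:45, 08:00–08:45, 10:00–12:00.
Priya → UTC: 04:00–04:30, 05:45–07:00, 07:15–12:00.
Vera ∩ Priya: 05:45–07:00, 07:15–07:45, 08:00–08:45, 10:00–12:00.
Windows ≥ 30 min: 05:45–07:00, 07:15–07:45, 08:00–08:45, 10:00–12:00.

05:45–07:00, 07:15–07:45, 08:00–08:45, 10:00–12:00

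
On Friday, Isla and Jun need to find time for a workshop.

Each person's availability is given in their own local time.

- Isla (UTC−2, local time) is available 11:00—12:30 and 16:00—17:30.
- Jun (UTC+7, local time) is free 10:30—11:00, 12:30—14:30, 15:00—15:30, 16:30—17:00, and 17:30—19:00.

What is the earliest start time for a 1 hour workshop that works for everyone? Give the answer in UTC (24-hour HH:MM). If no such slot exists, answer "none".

Isla → UTC: 13:00–14:30, 18:00–19:30.
Jun → UTC: 03:30–04:00, 05:30–07:30, 08:00–08:30, 09:30–10:00, 10:30–12:00.
Isla ∩ Jun: (none).
Windows ≥ 60 min: (none).

none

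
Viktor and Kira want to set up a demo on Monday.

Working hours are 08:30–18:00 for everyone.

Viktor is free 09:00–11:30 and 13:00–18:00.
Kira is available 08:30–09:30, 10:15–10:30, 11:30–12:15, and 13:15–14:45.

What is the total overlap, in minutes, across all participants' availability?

Viktor ∩ Kira: 09:00–09:30, 10:15–10:30, 13:15–14:45.
Total common minutes: 30 + 15 + 90 = 135.

135 minutes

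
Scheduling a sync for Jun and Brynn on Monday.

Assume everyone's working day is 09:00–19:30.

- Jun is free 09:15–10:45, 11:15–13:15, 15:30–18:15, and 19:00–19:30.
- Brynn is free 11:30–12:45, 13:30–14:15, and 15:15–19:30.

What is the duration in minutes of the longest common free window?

165 minutes

Jun ∩ Brynn: 11:30–12:45, 15:30–18:15, 19:00–19:30.
Common window lengths: 75, 165, 30 min; longest is 165.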